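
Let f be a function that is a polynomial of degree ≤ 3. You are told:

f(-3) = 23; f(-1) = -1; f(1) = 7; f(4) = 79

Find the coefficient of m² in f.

4

Write f(m) = am³ + bm² + cm + d; the 4 given values yield a linear system in the 4 coefficients.
Solving, the leading coefficient vanishes, and f(m) = 4m² + 4m - 1.
The coefficient of m² is 4.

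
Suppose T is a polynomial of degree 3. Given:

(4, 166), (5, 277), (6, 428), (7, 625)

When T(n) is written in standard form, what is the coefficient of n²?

Write T(n) = an³ + bn² + cn + d; the 4 given values yield a linear system in the 4 coefficients.
Solving, T(n) = n³ + 5n² + 5n + 2.
The coefficient of n² is 5.

5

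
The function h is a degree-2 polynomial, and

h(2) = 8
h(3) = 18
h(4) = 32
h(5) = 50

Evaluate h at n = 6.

First differences: 10, 14, 18. Second differences: 4, 4.
Level-2 differences are constant, so h has degree 2.
Fitting a degree-2 polynomial gives h(n) = 2n².
Then h(6) = 72.

72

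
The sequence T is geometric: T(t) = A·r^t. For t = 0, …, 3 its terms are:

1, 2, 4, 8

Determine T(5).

Consecutive ratio: 2/1 = 2, and 4/2 = 2, so r = 2.
Then A·2^0 = 1 gives A = 1, and T(t) = 1·2^t.
T(5) = 1·2^5 = 32.

32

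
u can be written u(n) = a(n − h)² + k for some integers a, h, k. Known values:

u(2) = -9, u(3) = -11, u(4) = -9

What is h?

3

First differences -2, 2; second difference 4 = 2a, so a = 2.
Expanding, the n-coefficient is −2ah = -4h; matching it to the data gives h = 3, and then k = -11.
So u(n) = 2(n − 3)² − 11.
Hence h = 3.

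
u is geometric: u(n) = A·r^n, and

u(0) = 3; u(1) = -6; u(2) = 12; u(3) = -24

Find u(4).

Consecutive ratio: -6/3 = -2, and 12/(-6) = -2, so r = -2.
Then A·(-2)^0 = 3 gives A = 3, and u(n) = 3·(-2)^n.
u(4) = 3·(-2)^4 = 48.

48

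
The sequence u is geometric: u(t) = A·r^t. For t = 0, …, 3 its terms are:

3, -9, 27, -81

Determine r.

-3

Consecutive ratio: -9/3 = -3, and 27/(-9) = -3, so r = -3.
Then A·(-3)^0 = 3 gives A = 3, and u(t) = 3·(-3)^t.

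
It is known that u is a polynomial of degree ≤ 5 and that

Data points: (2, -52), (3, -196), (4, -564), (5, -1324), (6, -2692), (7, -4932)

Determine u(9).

-13324

Write u(k) = ak^5 + bk^4 + ck³ + dk² + ek + p; the 6 given values yield a linear system in the 6 coefficients.
Solving, the leading coefficient vanishes, and u(k) = -2k^4 - 2k² - 4k - 4.
Then u(9) = -13324.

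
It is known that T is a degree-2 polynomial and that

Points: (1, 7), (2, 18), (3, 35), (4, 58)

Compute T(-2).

First differences: 11, 17, 23. Second differences: 6, 6.
Level-2 differences are constant, so T has degree 2.
Fitting a degree-2 polynomial gives T(k) = 3k² + 2k + 2.
Then T(-2) = 10.

10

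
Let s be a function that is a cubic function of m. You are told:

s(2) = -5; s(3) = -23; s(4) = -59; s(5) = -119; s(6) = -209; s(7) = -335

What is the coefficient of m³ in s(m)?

Write s(m) = am³ + bm² + cm + d; the 6 given values yield a linear system in the 4 coefficients.
Solving, s(m) = -m³ + m + 1.
The coefficient of m³ is -1.

-1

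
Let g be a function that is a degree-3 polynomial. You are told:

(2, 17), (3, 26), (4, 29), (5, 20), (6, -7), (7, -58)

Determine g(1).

Write g(n) = an³ + bn² + cn + d; the 6 given values yield a linear system in the 4 coefficients.
Solving, g(n) = -n³ + 6n² - 2n + 5.
Then g(1) = 8.

8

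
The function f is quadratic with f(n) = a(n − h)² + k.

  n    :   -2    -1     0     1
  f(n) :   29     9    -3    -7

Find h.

First differences -20, -12, -4; second difference 8 = 2a, so a = 4.
Expanding, the n-coefficient is −2ah = -8h; matching it to the data gives h = 1, and then k = -7.
So f(n) = 4(n − 1)² − 7.
Hence h = 1.

1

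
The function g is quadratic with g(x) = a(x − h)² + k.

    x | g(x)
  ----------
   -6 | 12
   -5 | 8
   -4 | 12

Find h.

-5

First differences -4, 4; second difference 8 = 2a, so a = 4.
Expanding, the x-coefficient is −2ah = -8h; matching it to the data gives h = -5, and then k = 8.
So g(x) = 4(x + 5)² + 8.
Hence h = -5.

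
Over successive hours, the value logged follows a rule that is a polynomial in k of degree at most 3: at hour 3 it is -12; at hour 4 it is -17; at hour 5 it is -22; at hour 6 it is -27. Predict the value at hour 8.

Write the value at k as g(k).
First differences: -5, -5, -5.
Level-1 differences are constant, so g has degree 1.
Fitting a degree-1 polynomial gives g(k) = -5k + 3.
Then g(8) = -37.

-37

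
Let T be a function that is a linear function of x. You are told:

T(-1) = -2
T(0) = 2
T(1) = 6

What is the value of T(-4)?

-14

Write T(x) = ax + b; the 3 given values yield a linear system in the 2 coefficients.
Solving, T(x) = 4x + 2.
Then T(-4) = -14.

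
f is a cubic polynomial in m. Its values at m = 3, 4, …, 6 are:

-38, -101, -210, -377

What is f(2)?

Write f(m) = am³ + bm² + cm + d; the 4 given values yield a linear system in the 4 coefficients.
Solving, f(m) = -2m³ + m² + 4m - 5.
Then f(2) = -9.

-9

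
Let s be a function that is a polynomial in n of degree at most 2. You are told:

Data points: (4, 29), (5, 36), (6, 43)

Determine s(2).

First differences: 7, 7.
Level-1 differences are constant, so s has degree 1.
Fitting a degree-1 polynomial gives s(n) = 7n + 1.
Then s(2) = 15.

15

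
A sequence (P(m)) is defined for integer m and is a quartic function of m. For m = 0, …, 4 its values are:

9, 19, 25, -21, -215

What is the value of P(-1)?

-5

Write P(m) = am^4 + bm³ + cm² + dm + e; the 5 given values yield a linear system in the 5 coefficients.
Solving, P(m) = -2m^4 + 4m³ + 8m + 9.
Then P(-1) = -5.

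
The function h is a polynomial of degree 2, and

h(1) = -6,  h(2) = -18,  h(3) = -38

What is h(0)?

-2

Write h(m) = am² + bm + c; the 3 given values yield a linear system in the 3 coefficients.
Solving, h(m) = -4m² - 2.
Then h(0) = -2.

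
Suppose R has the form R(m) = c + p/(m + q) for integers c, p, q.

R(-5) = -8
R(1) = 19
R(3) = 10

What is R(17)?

3

(R(m) − c)(m + q) = p for each data point; the three points give a linear system in c and q, then p follows.
Solving: c = 1, q = 1, p = 36, so R(m) = 1 + 36/(m + 1).
Then R(17) = 1 + 36/18 = 3.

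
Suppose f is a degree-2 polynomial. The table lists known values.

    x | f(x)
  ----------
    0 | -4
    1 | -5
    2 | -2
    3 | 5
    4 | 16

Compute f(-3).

First differences: -1, 3, 7, 11. Second differences: 4, 4, 4.
Level-2 differences are constant, so f has degree 2.
Fitting a degree-2 polynomial gives f(x) = 2x² - 3x - 4.
Then f(-3) = 23.

23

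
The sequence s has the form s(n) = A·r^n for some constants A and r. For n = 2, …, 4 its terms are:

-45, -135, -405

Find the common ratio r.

Consecutive ratio: -135/(-45) = 3, and -405/(-135) = 3, so r = 3.
Then A·3^2 = -45 gives A = -5, and s(n) = -5·3^n.

3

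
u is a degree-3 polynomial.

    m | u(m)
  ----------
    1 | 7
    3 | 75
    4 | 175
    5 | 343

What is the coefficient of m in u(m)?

Write u(m) = am³ + bm² + cm + d; the 4 given values yield a linear system in the 4 coefficients.
Solving, u(m) = 3m³ - 2m² + 3m + 3.
The coefficient of m is 3.

3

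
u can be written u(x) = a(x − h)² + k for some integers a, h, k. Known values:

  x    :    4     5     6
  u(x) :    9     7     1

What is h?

4

First differences -2, -6; second difference -4 = 2a, so a = -2.
Expanding, the x-coefficient is −2ah = 4h; matching it to the data gives h = 4, and then k = 9.
So u(x) = -2(x − 4)² + 9.
Hence h = 4.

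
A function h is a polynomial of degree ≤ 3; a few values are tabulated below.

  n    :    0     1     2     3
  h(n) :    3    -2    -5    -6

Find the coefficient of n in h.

-6

First differences: -5, -3, -1. Second differences: 2, 2.
Level-2 differences are constant, so h has degree 2.
Fitting a degree-2 polynomial gives h(n) = n² - 6n + 3.
The coefficient of n is -6.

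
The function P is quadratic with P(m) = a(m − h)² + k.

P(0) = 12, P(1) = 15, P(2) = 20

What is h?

-1

First differences 3, 5; second difference 2 = 2a, so a = 1.
Expanding, the m-coefficient is −2ah = -2h; matching it to the data gives h = -1, and then k = 11.
So P(m) = 1(m + 1)² + 11.
Hence h = -1.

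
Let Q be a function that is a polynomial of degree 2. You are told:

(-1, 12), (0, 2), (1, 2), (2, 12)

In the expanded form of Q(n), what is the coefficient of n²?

5

First differences: -10, 0, 10. Second differences: 10, 10.
Level-2 differences are constant, so Q has degree 2.
Fitting a degree-2 polynomial gives Q(n) = 5n² - 5n + 2.
The coefficient of n² is 5.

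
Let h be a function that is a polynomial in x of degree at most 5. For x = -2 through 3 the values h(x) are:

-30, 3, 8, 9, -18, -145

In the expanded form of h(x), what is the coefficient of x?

First differences: 33, 5, 1, -27, -127. Second differences: -28, -4, -28, -100. Third differences: 24, -24, -72. Fourth differences: -48, -48.
Level-4 differences are constant, so h has degree 4.
Fitting a degree-4 polynomial gives h(x) = -2x^4 + 3x + 8.
The coefficient of x is 3.

3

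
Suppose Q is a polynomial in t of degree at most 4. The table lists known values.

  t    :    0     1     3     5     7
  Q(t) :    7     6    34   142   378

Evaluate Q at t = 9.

Write Q(t) = at^4 + bt³ + ct² + dt + e; the 5 given values yield a linear system in the 5 coefficients.
Solving, the leading coefficient vanishes, and Q(t) = t³ + t² - 3t + 7.
Then Q(9) = 790.

790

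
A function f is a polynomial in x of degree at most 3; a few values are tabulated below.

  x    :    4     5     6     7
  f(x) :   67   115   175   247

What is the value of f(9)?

427

First differences: 48, 60, 72. Second differences: 12, 12.
Level-2 differences are constant, so f has degree 2.
Fitting a degree-2 polynomial gives f(x) = 6x² - 6x - 5.
Then f(9) = 427.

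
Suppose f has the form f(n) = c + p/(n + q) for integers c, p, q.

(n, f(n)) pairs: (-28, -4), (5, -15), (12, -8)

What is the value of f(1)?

25

(f(n) − c)(n + q) = p for each data point; the three points give a linear system in c and q, then p follows.
Solving: c = -5, q = -2, p = -30, so f(n) = -5 − 30/(n − 2).
Then f(1) = -5 − 30/(-1) = 25.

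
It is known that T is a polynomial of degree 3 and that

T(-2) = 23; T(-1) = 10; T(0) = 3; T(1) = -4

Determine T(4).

-85

Write T(x) = ax³ + bx² + cx + d; the 4 given values yield a linear system in the 4 coefficients.
Solving, T(x) = -x³ - 6x + 3.
Then T(4) = -85.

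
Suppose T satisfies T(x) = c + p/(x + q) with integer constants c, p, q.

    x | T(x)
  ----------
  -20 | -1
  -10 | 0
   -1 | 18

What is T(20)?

-3

(T(x) − c)(x + q) = p for each data point; the three points give a linear system in c and q, then p follows.
Solving: c = -2, q = 0, p = -20, so T(x) = -2 − 20/(x + 0).
Then T(20) = -2 − 20/20 = -3.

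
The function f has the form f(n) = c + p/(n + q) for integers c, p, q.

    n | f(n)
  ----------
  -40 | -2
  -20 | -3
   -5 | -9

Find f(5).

(f(n) − c)(n + q) = p for each data point; the three points give a linear system in c and q, then p follows.
Solving: c = -1, q = 0, p = 40, so f(n) = -1 + 40/(n + 0).
Then f(5) = -1 + 40/5 = 7.

7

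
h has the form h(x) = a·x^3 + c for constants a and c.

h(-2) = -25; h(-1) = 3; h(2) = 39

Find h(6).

From h(-2) = -25 and h(-1) = 3: -8a + c = -25 and -1a + c = 3.
Subtracting: 7a = 28, so a = 4; then c = -25 − 4·(-8) = 7.
So h(x) = 4x³ + 7, and h(6) = 871.

871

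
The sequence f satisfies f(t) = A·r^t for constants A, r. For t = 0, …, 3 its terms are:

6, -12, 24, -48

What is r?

-2

Consecutive ratio: -12/6 = -2, and 24/(-12) = -2, so r = -2.
Then A·(-2)^0 = 6 gives A = 6, and f(t) = 6·(-2)^t.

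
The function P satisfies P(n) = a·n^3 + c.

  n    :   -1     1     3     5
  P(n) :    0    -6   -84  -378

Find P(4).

From P(-1) = 0 and P(1) = -6: -1a + c = 0 and 1a + c = -6.
Subtracting: 2a = -6, so a = -3; then c = 0 − (-3)·(-1) = -3.
So P(n) = -3n³ − 3, and P(4) = -195.

-195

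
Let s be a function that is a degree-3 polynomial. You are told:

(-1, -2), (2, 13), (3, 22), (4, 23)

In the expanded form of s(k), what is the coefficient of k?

3

Write s(k) = ak³ + bk² + ck + d; the 4 given values yield a linear system in the 4 coefficients.
Solving, s(k) = -k³ + 5k² + 3k - 5.
The coefficient of k is 3.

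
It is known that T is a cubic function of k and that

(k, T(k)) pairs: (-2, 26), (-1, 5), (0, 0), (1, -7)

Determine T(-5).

365

Write T(k) = ak³ + bk² + ck + d; the 4 given values yield a linear system in the 4 coefficients.
Solving, T(k) = -3k³ - k² - 3k.
Then T(-5) = 365.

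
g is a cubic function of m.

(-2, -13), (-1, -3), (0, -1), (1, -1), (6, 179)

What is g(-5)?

-151

Write g(m) = am³ + bm² + cm + d; the 5 given values yield a linear system in the 4 coefficients.
Solving, g(m) = m³ - m² - 1.
Then g(-5) = -151.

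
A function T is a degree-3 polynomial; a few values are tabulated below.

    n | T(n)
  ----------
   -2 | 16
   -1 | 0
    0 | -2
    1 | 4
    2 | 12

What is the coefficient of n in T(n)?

3

Write T(n) = an³ + bn² + cn + d; the 5 given values yield a linear system in the 4 coefficients.
Solving, T(n) = -n³ + 4n² + 3n - 2.
The coefficient of n is 3.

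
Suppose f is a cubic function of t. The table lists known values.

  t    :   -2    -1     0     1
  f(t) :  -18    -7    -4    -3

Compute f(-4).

-88

Write f(t) = at³ + bt² + ct + d; the 4 given values yield a linear system in the 4 coefficients.
Solving, f(t) = t³ - t² + t - 4.
Then f(-4) = -88.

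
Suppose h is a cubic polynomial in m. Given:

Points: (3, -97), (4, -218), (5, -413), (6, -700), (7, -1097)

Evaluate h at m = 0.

2

Write h(m) = am³ + bm² + cm + d; the 5 given values yield a linear system in the 4 coefficients.
Solving, h(m) = -3m³ - m² - 3m + 2.
Then h(0) = 2.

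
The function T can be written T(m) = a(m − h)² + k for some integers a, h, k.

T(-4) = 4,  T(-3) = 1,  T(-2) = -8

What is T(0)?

First differences -3, -9; second difference -6 = 2a, so a = -3.
Expanding, the m-coefficient is −2ah = 6h; matching it to the data gives h = -4, and then k = 4.
So T(m) = -3(m + 4)² + 4.
T(0) = -3·4² + 4 = -44.

-44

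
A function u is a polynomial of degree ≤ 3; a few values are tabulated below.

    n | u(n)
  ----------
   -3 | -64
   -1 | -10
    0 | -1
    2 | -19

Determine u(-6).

Write u(n) = an³ + bn² + cn + d; the 4 given values yield a linear system in the 4 coefficients.
Solving, the leading coefficient vanishes, and u(n) = -6n² + 3n - 1.
Then u(-6) = -235.

-235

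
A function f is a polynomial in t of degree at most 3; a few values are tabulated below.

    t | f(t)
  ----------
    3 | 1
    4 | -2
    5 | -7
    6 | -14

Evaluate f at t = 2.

2

First differences: -3, -5, -7. Second differences: -2, -2.
Level-2 differences are constant, so f has degree 2.
Fitting a degree-2 polynomial gives f(t) = -t² + 4t - 2.
Then f(2) = 2.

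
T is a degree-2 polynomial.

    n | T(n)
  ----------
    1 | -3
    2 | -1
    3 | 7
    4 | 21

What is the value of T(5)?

41

First differences: 2, 8, 14. Second differences: 6, 6.
Level-2 differences are constant, so T has degree 2.
Extending the table by one column gives the next first difference 20, so T(5) = 21 + 20 = 41.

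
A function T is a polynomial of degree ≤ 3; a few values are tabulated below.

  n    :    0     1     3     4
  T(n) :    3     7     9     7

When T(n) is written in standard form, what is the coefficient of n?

5

Write T(n) = an³ + bn² + cn + d; the 4 given values yield a linear system in the 4 coefficients.
Solving, the leading coefficient vanishes, and T(n) = -n² + 5n + 3.
The coefficient of n is 5.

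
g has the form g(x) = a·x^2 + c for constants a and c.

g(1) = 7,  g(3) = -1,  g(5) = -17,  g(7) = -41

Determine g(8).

-56

From g(1) = 7 and g(3) = -1: 1a + c = 7 and 9a + c = -1.
Subtracting: 8a = -8, so a = -1; then c = 7 − (-1)·1 = 8.
So g(x) = -1x² + 8, and g(8) = -56.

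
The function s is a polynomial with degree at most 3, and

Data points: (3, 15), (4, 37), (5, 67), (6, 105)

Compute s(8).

Write s(k) = ak³ + bk² + ck + d; the 4 given values yield a linear system in the 4 coefficients.
Solving, the leading coefficient vanishes, and s(k) = 4k² - 6k - 3.
Then s(8) = 205.

205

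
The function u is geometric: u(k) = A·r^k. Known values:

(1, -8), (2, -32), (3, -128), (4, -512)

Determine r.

Consecutive ratio: -32/(-8) = 4, and -128/(-32) = 4, so r = 4.
Then A·4^1 = -8 gives A = -2, and u(k) = -2·4^k.

4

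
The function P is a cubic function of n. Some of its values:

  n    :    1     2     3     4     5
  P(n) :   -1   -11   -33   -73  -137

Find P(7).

-361

First differences: -10, -22, -40, -64. Second differences: -12, -18, -24. Third differences: -6, -6.
Level-3 differences are constant, so P has degree 3.
Fitting a degree-3 polynomial gives P(n) = -n³ - 3n + 3.
Then P(7) = -361.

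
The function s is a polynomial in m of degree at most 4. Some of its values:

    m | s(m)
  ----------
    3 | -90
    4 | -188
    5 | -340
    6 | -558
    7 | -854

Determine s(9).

First differences: -98, -152, -218, -296. Second differences: -54, -66, -78. Third differences: -12, -12.
Level-3 differences are constant, so s has degree 3.
Fitting a degree-3 polynomial gives s(m) = -2m³ - 3m² - 3m.
Then s(9) = -1728.

-1728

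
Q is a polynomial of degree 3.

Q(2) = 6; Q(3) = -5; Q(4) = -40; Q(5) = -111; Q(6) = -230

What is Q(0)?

4

First differences: -11, -35, -71, -119. Second differences: -24, -36, -48. Third differences: -12, -12.
Level-3 differences are constant, so Q has degree 3.
Fitting a degree-3 polynomial gives Q(k) = -2k³ + 6k² - 3k + 4.
The constant term is Q(0) = 4.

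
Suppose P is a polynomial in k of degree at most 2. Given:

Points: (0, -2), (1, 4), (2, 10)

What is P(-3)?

Write P(k) = ak² + bk + c; the 3 given values yield a linear system in the 3 coefficients.
Solving, the leading coefficient vanishes, and P(k) = 6k - 2.
Then P(-3) = -20.

-20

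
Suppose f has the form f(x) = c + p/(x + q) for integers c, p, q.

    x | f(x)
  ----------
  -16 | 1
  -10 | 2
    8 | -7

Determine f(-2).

8

(f(x) − c)(x + q) = p for each data point; the three points give a linear system in c and q, then p follows.
Solving: c = -1, q = -2, p = -36, so f(x) = -1 − 36/(x − 2).
Then f(-2) = -1 − 36/(-4) = 8.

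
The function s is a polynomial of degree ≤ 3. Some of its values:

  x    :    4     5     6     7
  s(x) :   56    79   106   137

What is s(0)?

First differences: 23, 27, 31. Second differences: 4, 4.
Level-2 differences are constant, so s has degree 2.
Fitting a degree-2 polynomial gives s(x) = 2x² + 5x + 4.
The constant term is s(0) = 4.

4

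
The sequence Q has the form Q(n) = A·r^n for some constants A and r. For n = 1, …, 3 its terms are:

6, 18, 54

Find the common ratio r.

Consecutive ratio: 18/6 = 3, and 54/18 = 3, so r = 3.
Then A·3^1 = 6 gives A = 2, and Q(n) = 2·3^n.

3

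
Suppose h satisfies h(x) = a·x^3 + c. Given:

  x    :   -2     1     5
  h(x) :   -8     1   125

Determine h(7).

343

From h(-2) = -8 and h(1) = 1: -8a + c = -8 and 1a + c = 1.
Subtracting: 9a = 9, so a = 1; then c = -8 − 1·(-8) = 0.
So h(x) = 1x³ + 0, and h(7) = 343.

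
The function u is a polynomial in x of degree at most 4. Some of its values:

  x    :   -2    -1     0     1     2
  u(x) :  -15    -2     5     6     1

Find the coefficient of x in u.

Write u(x) = ax^4 + bx³ + cx² + dx + e; the 5 given values yield a linear system in the 5 coefficients.
Solving, the top 2 coefficients vanish, and u(x) = -3x² + 4x + 5.
The coefficient of x is 4.

4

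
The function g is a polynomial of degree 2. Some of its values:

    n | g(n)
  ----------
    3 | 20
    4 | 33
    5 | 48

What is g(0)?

-7

Write g(n) = an² + bn + c; the 3 given values yield a linear system in the 3 coefficients.
Solving, g(n) = n² + 6n - 7.
Then g(0) = -7.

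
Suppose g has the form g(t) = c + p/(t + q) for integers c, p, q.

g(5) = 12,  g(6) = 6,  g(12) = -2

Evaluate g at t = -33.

(g(t) − c)(t + q) = p for each data point; the three points give a linear system in c and q, then p follows.
Solving: c = -6, q = -3, p = 36, so g(t) = -6 + 36/(t − 3).
Then g(-33) = -6 + 36/(-36) = -7.

-7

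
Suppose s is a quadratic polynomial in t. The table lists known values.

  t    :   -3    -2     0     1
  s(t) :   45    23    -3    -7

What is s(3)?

3

Write s(t) = at² + bt + c; the 4 given values yield a linear system in the 3 coefficients.
Solving, s(t) = 3t² - 7t - 3.
Then s(3) = 3.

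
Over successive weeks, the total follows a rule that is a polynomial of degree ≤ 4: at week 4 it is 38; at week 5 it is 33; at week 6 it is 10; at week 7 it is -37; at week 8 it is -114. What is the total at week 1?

Write the value at k as f(k).
Write f(k) = ak^4 + bk³ + ck² + dk + e; the 5 given values yield a linear system in the 5 coefficients.
Solving, the leading coefficient vanishes, and f(k) = -k³ + 6k² + 2k - 2.
Then f(1) = 5.

5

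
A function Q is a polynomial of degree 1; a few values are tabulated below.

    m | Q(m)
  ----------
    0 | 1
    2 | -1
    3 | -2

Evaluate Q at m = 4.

Write Q(m) = am + b; the 3 given values yield a linear system in the 2 coefficients.
Solving, Q(m) = -m + 1.
Then Q(4) = -3.

-3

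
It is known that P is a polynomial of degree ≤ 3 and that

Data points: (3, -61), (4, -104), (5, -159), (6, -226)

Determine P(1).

-11

First differences: -43, -55, -67. Second differences: -12, -12.
Level-2 differences are constant, so P has degree 2.
Fitting a degree-2 polynomial gives P(m) = -6m² - m - 4.
Then P(1) = -11.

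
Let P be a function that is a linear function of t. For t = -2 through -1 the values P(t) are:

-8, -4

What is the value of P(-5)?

Write P(t) = at + b; the 2 given values yield a linear system in the 2 coefficients.
Solving, P(t) = 4t.
Then P(-5) = -20.

-20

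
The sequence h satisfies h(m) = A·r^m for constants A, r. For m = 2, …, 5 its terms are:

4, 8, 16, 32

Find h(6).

64

Consecutive ratio: 8/4 = 2, and 16/8 = 2, so r = 2.
Then A·2^2 = 4 gives A = 1, and h(m) = 1·2^m.
h(6) = 1·2^6 = 64.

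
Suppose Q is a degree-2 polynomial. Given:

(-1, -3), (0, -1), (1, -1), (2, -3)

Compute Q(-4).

-21

Write Q(t) = at² + bt + c; the 4 given values yield a linear system in the 3 coefficients.
Solving, Q(t) = -t² + t - 1.
Then Q(-4) = -21.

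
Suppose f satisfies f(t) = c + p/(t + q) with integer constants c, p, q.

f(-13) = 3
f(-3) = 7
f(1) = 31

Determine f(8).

-4

(f(t) − c)(t + q) = p for each data point; the three points give a linear system in c and q, then p follows.
Solving: c = 1, q = -2, p = -30, so f(t) = 1 − 30/(t − 2).
Then f(8) = 1 − 30/6 = -4.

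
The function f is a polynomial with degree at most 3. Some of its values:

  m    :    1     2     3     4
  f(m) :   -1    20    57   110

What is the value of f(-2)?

First differences: 21, 37, 53. Second differences: 16, 16.
Level-2 differences are constant, so f has degree 2.
Fitting a degree-2 polynomial gives f(m) = 8m² - 3m - 6.
Then f(-2) = 32.

32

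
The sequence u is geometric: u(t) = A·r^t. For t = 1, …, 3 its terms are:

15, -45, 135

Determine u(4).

-405

Consecutive ratio: -45/15 = -3, and 135/(-45) = -3, so r = -3.
Then A·(-3)^1 = 15 gives A = -5, and u(t) = -5·(-3)^t.
u(4) = -5·(-3)^4 = -405.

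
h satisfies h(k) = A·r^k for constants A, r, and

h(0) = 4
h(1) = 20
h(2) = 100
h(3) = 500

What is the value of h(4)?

Consecutive ratio: 20/4 = 5, and 100/20 = 5, so r = 5.
Then A·5^0 = 4 gives A = 4, and h(k) = 4·5^k.
h(4) = 4·5^4 = 2500.

2500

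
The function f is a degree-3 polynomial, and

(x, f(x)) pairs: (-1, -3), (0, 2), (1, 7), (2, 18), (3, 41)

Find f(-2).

Write f(x) = ax³ + bx² + cx + d; the 5 given values yield a linear system in the 4 coefficients.
Solving, f(x) = x³ + 4x + 2.
Then f(-2) = -14.

-14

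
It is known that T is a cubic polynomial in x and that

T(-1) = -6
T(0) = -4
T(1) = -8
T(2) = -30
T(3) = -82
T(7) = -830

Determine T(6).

Write T(x) = ax³ + bx² + cx + d; the 6 given values yield a linear system in the 4 coefficients.
Solving, T(x) = -2x³ - 3x² + x - 4.
Then T(6) = -538.

-538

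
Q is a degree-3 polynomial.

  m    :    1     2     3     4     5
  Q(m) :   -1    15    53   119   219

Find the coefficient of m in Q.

-6

First differences: 16, 38, 66, 100. Second differences: 22, 28, 34. Third differences: 6, 6.
Level-3 differences are constant, so Q has degree 3.
Fitting a degree-3 polynomial gives Q(m) = m³ + 5m² - 6m - 1.
The coefficient of m is -6.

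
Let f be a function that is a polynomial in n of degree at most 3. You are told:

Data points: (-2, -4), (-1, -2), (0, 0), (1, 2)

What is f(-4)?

First differences: 2, 2, 2.
Level-1 differences are constant, so f has degree 1.
Fitting a degree-1 polynomial gives f(n) = 2n.
Then f(-4) = -8.

-8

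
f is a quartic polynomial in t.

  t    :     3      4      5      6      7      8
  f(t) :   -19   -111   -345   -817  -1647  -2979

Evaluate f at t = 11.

-11787

Write f(t) = at^4 + bt³ + ct² + dt + e; the 6 given values yield a linear system in the 5 coefficients.
Solving, f(t) = -t^4 + 2t³ + 2t² - 5t + 5.
Then f(11) = -11787.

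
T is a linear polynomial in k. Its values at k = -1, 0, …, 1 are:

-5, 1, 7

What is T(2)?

First differences: 6, 6.
Level-1 differences are constant, so T has degree 1.
Extending the table by one column gives the next first difference 6, so T(2) = 7 + 6 = 13.

13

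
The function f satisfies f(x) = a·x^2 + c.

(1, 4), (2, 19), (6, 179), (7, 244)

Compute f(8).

319

From f(1) = 4 and f(2) = 19: 1a + c = 4 and 4a + c = 19.
Subtracting: 3a = 15, so a = 5; then c = 4 − 5·1 = -1.
So f(x) = 5x² − 1, and f(8) = 319.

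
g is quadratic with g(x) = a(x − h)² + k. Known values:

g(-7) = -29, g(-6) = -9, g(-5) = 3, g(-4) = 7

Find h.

First differences 20, 12, 4; second difference -8 = 2a, so a = -4.
Expanding, the x-coefficient is −2ah = 8h; matching it to the data gives h = -4, and then k = 7.
So g(x) = -4(x + 4)² + 7.
Hence h = -4.

-4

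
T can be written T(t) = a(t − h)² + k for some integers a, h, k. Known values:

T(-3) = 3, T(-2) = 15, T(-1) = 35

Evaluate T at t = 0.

First differences 12, 20; second difference 8 = 2a, so a = 4.
Expanding, the t-coefficient is −2ah = -8h; matching it to the data gives h = -4, and then k = -1.
So T(t) = 4(t + 4)² − 1.
T(0) = 4·4² − 1 = 63.

63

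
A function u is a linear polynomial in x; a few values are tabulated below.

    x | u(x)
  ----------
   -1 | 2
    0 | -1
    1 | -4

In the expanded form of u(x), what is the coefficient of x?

First differences: -3, -3.
Level-1 differences are constant, so u has degree 1.
Fitting a degree-1 polynomial gives u(x) = -3x - 1.
The coefficient of x is -3.

-3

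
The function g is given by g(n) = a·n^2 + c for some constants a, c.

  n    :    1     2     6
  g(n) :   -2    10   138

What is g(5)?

From g(1) = -2 and g(2) = 10: 1a + c = -2 and 4a + c = 10.
Subtracting: 3a = 12, so a = 4; then c = -2 − 4·1 = -6.
So g(n) = 4n² − 6, and g(5) = 94.

94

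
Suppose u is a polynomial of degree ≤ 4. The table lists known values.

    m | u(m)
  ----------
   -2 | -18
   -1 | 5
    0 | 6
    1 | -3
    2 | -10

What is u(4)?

30

First differences: 23, 1, -9, -7. Second differences: -22, -10, 2. Third differences: 12, 12.
Level-3 differences are constant, so u has degree 3.
Fitting a degree-3 polynomial gives u(m) = 2m³ - 5m² - 6m + 6.
Then u(4) = 30.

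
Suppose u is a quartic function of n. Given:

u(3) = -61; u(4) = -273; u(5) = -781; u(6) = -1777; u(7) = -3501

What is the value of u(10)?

-16161

Write u(n) = an^4 + bn³ + cn² + dn + e; the 5 given values yield a linear system in the 5 coefficients.
Solving, u(n) = -2n^4 + 4n³ - 2n² + 4n - 1.
Then u(10) = -16161.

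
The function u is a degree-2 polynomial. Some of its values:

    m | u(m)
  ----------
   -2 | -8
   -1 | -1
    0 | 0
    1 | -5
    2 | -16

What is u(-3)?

-21

Write u(m) = am² + bm + c; the 5 given values yield a linear system in the 3 coefficients.
Solving, u(m) = -3m² - 2m.
Then u(-3) = -21.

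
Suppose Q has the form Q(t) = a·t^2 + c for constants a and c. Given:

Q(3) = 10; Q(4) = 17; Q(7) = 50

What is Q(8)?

From Q(3) = 10 and Q(4) = 17: 9a + c = 10 and 16a + c = 17.
Subtracting: 7a = 7, so a = 1; then c = 10 − 1·9 = 1.
So Q(t) = 1t² + 1, and Q(8) = 65.

65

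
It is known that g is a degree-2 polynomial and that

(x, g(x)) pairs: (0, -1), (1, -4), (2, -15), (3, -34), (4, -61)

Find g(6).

First differences: -3, -11, -19, -27. Second differences: -8, -8, -8.
Level-2 differences are constant, so g has degree 2.
Fitting a degree-2 polynomial gives g(x) = -4x² + x - 1.
Then g(6) = -139.

-139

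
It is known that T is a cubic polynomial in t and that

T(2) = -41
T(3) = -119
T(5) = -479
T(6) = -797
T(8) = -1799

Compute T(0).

1

Write T(t) = at³ + bt² + ct + d; the 5 given values yield a linear system in the 4 coefficients.
Solving, T(t) = -3t³ - 4t² - t + 1.
Then T(0) = 1.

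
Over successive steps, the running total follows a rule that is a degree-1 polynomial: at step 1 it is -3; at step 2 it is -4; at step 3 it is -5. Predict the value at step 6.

Write the value at k as u(k).
First differences: -1, -1.
Level-1 differences are constant, so u has degree 1.
Fitting a degree-1 polynomial gives u(k) = -k - 2.
Then u(6) = -8.

-8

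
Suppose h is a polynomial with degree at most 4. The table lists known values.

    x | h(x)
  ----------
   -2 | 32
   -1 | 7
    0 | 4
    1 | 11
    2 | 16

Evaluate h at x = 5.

First differences: -25, -3, 7, 5. Second differences: 22, 10, -2. Third differences: -12, -12.
Level-3 differences are constant, so h has degree 3.
Fitting a degree-3 polynomial gives h(x) = -2x³ + 5x² + 4x + 4.
Then h(5) = -101.

-101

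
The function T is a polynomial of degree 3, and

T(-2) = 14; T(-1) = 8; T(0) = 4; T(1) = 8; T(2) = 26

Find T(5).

First differences: -6, -4, 4, 18. Second differences: 2, 8, 14. Third differences: 6, 6.
Level-3 differences are constant, so T has degree 3.
Fitting a degree-3 polynomial gives T(k) = k³ + 4k² - k + 4.
Then T(5) = 224.

224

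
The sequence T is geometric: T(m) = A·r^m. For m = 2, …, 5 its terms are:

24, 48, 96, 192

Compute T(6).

384

Consecutive ratio: 48/24 = 2, and 96/48 = 2, so r = 2.
Then A·2^2 = 24 gives A = 6, and T(m) = 6·2^m.
T(6) = 6·2^6 = 384.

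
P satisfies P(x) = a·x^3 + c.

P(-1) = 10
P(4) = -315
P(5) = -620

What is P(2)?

-35

From P(-1) = 10 and P(4) = -315: -1a + c = 10 and 64a + c = -315.
Subtracting: 65a = -325, so a = -5; then c = 10 − (-5)·(-1) = 5.
So P(x) = -5x³ + 5, and P(2) = -35.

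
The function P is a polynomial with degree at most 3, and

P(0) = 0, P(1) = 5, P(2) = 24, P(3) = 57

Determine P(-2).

First differences: 5, 19, 33. Second differences: 14, 14.
Level-2 differences are constant, so P has degree 2.
Fitting a degree-2 polynomial gives P(t) = 7t² - 2t.
Then P(-2) = 32.

32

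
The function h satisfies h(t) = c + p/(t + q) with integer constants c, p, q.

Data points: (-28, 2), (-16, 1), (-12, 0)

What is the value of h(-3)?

27

(h(t) − c)(t + q) = p for each data point; the three points give a linear system in c and q, then p follows.
Solving: c = 3, q = 4, p = 24, so h(t) = 3 + 24/(t + 4).
Then h(-3) = 3 + 24/1 = 27.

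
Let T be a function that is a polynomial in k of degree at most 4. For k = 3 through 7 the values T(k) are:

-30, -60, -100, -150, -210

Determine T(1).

0

Write T(k) = ak^4 + bk³ + ck² + dk + e; the 5 given values yield a linear system in the 5 coefficients.
Solving, the top 2 coefficients vanish, and T(k) = -5k² + 5k.
Then T(1) = 0.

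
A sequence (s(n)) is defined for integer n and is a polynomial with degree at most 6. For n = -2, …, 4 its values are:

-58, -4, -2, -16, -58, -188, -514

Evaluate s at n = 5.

Write s(n) = an^6 + bn^5 + cn^4 + dn³ + en² + pn + q; the 7 given values yield a linear system in the 7 coefficients.
Solving, the top 2 coefficients vanish, and s(n) = -2n^4 + 2n³ - 6n² - 8n - 2.
Then s(5) = -1192.

-1192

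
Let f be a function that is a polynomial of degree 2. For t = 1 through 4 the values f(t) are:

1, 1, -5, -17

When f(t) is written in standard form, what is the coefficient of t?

9

First differences: 0, -6, -12. Second differences: -6, -6.
Level-2 differences are constant, so f has degree 2.
Fitting a degree-2 polynomial gives f(t) = -3t² + 9t - 5.
The coefficient of t is 9.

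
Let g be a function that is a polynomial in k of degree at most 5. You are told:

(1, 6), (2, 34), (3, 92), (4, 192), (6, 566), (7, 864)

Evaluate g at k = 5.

Write g(k) = ak^5 + bk^4 + ck³ + dk² + ek + p; the 6 given values yield a linear system in the 6 coefficients.
Solving, the top 2 coefficients vanish, and g(k) = 2k³ + 3k² + 5k - 4.
Then g(5) = 346.

346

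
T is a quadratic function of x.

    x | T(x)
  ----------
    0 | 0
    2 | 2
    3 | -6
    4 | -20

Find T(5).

-40

Write T(x) = ax² + bx + c; the 4 given values yield a linear system in the 3 coefficients.
Solving, T(x) = -3x² + 7x.
Then T(5) = -40.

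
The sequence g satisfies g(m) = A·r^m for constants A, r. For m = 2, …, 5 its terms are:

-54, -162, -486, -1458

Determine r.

3

Consecutive ratio: -162/(-54) = 3, and -486/(-162) = 3, so r = 3.
Then A·3^2 = -54 gives A = -6, and g(m) = -6·3^m.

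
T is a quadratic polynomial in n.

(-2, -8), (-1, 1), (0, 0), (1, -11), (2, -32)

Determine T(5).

-155

First differences: 9, -1, -11, -21. Second differences: -10, -10, -10.
Level-2 differences are constant, so T has degree 2.
Fitting a degree-2 polynomial gives T(n) = -5n² - 6n.
Then T(5) = -155.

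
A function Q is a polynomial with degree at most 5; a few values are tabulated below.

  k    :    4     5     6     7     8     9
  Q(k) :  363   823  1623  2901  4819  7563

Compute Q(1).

3

First differences: 460, 800, 1278, 1918, 2744. Second differences: 340, 478, 640, 826. Third differences: 138, 162, 186. Fourth differences: 24, 24.
Level-4 differences are constant, so Q has degree 4.
Fitting a degree-4 polynomial gives Q(k) = k^4 + k³ + 4k² - 6k + 3.
Then Q(1) = 3.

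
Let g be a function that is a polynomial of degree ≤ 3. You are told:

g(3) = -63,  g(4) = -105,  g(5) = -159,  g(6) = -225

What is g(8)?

-393

Write g(t) = at³ + bt² + ct + d; the 4 given values yield a linear system in the 4 coefficients.
Solving, the leading coefficient vanishes, and g(t) = -6t² - 9.
Then g(8) = -393.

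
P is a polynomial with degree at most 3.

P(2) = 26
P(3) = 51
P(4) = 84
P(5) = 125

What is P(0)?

0

First differences: 25, 33, 41. Second differences: 8, 8.
Level-2 differences are constant, so P has degree 2.
Fitting a degree-2 polynomial gives P(m) = 4m² + 5m.
Then P(0) = 0.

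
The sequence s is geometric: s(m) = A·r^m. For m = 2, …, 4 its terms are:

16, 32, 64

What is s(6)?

Consecutive ratio: 32/16 = 2, and 64/32 = 2, so r = 2.
Then A·2^2 = 16 gives A = 4, and s(m) = 4·2^m.
s(6) = 4·2^6 = 256.

256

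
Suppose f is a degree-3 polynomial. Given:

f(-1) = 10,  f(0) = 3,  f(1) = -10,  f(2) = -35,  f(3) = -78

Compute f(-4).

55

First differences: -7, -13, -25, -43. Second differences: -6, -12, -18. Third differences: -6, -6.
Level-3 differences are constant, so f has degree 3.
Fitting a degree-3 polynomial gives f(n) = -n³ - 3n² - 9n + 3.
Then f(-4) = 55.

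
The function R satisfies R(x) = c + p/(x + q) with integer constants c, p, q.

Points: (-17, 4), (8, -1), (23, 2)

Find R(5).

(R(x) − c)(x + q) = p for each data point; the three points give a linear system in c and q, then p follows.
Solving: c = 3, q = -3, p = -20, so R(x) = 3 − 20/(x − 3).
Then R(5) = 3 − 20/2 = -7.

-7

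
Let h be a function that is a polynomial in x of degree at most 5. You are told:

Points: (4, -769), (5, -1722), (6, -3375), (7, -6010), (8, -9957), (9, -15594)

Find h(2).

-75

First differences: -953, -1653, -2635, -3947, -5637. Second differences: -700, -982, -1312, -1690. Third differences: -282, -330, -378. Fourth differences: -48, -48.
Level-4 differences are constant, so h has degree 4.
Fitting a degree-4 polynomial gives h(x) = -2x^4 - 3x³ - 3x² - 5x + 3.
Then h(2) = -75.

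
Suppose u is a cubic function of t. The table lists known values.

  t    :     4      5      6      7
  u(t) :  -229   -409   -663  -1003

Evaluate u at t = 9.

Write u(t) = at³ + bt² + ct + d; the 4 given values yield a linear system in the 4 coefficients.
Solving, u(t) = -2t³ - 7t² + 5t - 9.
Then u(9) = -1989.

-1989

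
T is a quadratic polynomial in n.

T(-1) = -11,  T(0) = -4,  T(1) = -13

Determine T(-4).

Write T(n) = an² + bn + c; the 3 given values yield a linear system in the 3 coefficients.
Solving, T(n) = -8n² - n - 4.
Then T(-4) = -128.

-128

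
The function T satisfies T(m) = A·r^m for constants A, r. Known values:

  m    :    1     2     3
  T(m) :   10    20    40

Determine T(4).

80

Consecutive ratio: 20/10 = 2, and 40/20 = 2, so r = 2.
Then A·2^1 = 10 gives A = 5, and T(m) = 5·2^m.
T(4) = 5·2^4 = 80.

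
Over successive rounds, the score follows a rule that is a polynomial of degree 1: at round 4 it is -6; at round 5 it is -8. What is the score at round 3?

-4

Write the value at n as h(n).
Write h(n) = an + b; the 2 given values yield a linear system in the 2 coefficients.
Solving, h(n) = -2n + 2.
Then h(3) = -4.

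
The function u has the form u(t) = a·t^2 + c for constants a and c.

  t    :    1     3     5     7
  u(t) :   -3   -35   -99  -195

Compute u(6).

From u(1) = -3 and u(3) = -35: 1a + c = -3 and 9a + c = -35.
Subtracting: 8a = -32, so a = -4; then c = -3 − (-4)·1 = 1.
So u(t) = -4t² + 1, and u(6) = -143.

-143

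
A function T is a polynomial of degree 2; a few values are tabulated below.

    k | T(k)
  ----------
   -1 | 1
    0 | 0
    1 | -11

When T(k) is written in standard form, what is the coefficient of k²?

Write T(k) = ak² + bk + c; the 3 given values yield a linear system in the 3 coefficients.
Solving, T(k) = -5k² - 6k.
The coefficient of k² is -5.

-5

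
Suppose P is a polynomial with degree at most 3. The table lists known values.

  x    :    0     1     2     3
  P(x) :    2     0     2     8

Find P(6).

50

First differences: -2, 2, 6. Second differences: 4, 4.
Level-2 differences are constant, so P has degree 2.
Fitting a degree-2 polynomial gives P(x) = 2x² - 4x + 2.
Then P(6) = 50.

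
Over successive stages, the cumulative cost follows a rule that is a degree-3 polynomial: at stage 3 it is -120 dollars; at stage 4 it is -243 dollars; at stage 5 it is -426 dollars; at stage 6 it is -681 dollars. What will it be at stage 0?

9

Write the value at t as P(t).
Write P(t) = at³ + bt² + ct + d; the 4 given values yield a linear system in the 4 coefficients.
Solving, P(t) = -2t³ - 6t² - 7t + 9.
Then P(0) = 9.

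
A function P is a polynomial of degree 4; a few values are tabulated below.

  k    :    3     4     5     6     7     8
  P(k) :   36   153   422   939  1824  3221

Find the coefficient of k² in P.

First differences: 117, 269, 517, 885, 1397. Second differences: 152, 248, 368, 512. Third differences: 96, 120, 144. Fourth differences: 24, 24.
Level-4 differences are constant, so P has degree 4.
Fitting a degree-4 polynomial gives P(k) = k^4 - 2k³ + 3k² - 5k - 3.
The coefficient of k² is 3.

3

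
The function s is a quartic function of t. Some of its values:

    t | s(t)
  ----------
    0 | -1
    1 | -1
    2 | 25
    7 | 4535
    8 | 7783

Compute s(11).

Write s(t) = at^4 + bt³ + ct² + dt + e; the 5 given values yield a linear system in the 5 coefficients.
Solving, s(t) = 2t^4 - t³ + 2t² - 3t - 1.
Then s(11) = 28159.

28159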